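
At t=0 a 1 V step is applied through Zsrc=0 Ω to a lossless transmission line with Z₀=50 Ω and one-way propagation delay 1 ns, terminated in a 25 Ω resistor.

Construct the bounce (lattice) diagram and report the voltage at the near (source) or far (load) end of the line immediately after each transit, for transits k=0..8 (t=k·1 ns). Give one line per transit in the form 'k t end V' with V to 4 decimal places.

0 0 source 1.0000
1 1 load 0.6667
2 2 source 1.0000
3 3 load 0.8889
4 4 source 1.0000
5 5 load 0.9630
6 6 source 1.0000
7 7 load 0.9877
8 8 source 1.0000

Γ_L=-0.333333, Γ_S=-1.000000; launch V₁=1·50/50=1.000000
k=0 src: V=1.0000
k=1 load: inc=1.000000, refl=1.000000·-0.333333=-0.3333; V=0.000000+1.000000+-0.333333=0.6667
k=2 src: inc=-0.333333, refl=-0.333333·-1.000000=0.3333; V=1.000000+-0.333333+0.333333=1.0000
k=3 load: inc=0.333333, refl=0.333333·-0.333333=-0.1111; V=0.666667+0.333333+-0.111111=0.8889
k=4 src: inc=-0.111111, refl=-0.111111·-1.000000=0.1111; V=1.000000+-0.111111+0.111111=1.0000
k=5 load: inc=0.111111, refl=0.111111·-0.333333=-0.0370; V=0.888889+0.111111+-0.037037=0.9630
k=6 src: inc=-0.037037, refl=-0.037037·-1.000000=0.0370; V=1.000000+-0.037037+0.037037=1.0000
k=7 load: inc=0.037037, refl=0.037037·-0.333333=-0.0123; V=0.962963+0.037037+-0.012346=0.9877
k=8 src: inc=-0.012346, refl=-0.012346·-1.000000=0.0123; V=1.000000+-0.012346+0.012346=1.0000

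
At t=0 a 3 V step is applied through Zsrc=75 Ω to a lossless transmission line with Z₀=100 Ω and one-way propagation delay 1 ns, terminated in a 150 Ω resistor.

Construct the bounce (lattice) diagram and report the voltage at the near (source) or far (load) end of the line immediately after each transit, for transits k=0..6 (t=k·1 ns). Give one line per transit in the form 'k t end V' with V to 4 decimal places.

0 0 source 1.7143
1 1 load 2.0571
2 2 source 2.0082
3 3 load 1.9984
4 4 source 1.9998
5 5 load 2.0000
6 6 source 2.0000

Γ_L=0.200000, Γ_S=-0.142857; launch V₁=3·100/175=1.714286
k=0 src: V=1.7143
k=1 load: inc=1.714286, refl=1.714286·0.200000=0.3429; V=0.000000+1.714286+0.342857=2.0571
k=2 src: inc=0.342857, refl=0.342857·-0.142857=-0.0490; V=1.714286+0.342857+-0.048980=2.0082
k=3 load: inc=-0.048980, refl=-0.048980·0.200000=-0.0098; V=2.057143+-0.048980+-0.009796=1.9984
k=4 src: inc=-0.009796, refl=-0.009796·-0.142857=0.0014; V=2.008163+-0.009796+0.001399=1.9998
k=5 load: inc=0.001399, refl=0.001399·0.200000=0.0003; V=1.998367+0.001399+0.000280=2.0000
k=6 src: inc=0.000280, refl=0.000280·-0.142857=-0.0000; V=1.999767+0.000280+-0.000040=2.0000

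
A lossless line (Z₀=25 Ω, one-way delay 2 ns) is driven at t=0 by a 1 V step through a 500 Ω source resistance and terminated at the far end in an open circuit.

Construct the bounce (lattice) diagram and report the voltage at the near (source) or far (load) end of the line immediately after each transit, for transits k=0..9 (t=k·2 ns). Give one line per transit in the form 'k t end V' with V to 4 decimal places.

Γ_L=1.000000, Γ_S=0.904762; launch V₁=1·25/525=0.047619
k=0 src: V=0.0476
k=1 load: inc=0.047619, refl=0.047619·1.000000=0.0476; V=0.000000+0.047619+0.047619=0.0952
k=2 src: inc=0.047619, refl=0.047619·0.904762=0.0431; V=0.047619+0.047619+0.043084=0.1383
k=3 load: inc=0.043084, refl=0.043084·1.000000=0.0431; V=0.095238+0.043084+0.043084=0.1814
k=4 src: inc=0.043084, refl=0.043084·0.904762=0.0390; V=0.138322+0.043084+0.038981=0.2204
k=5 load: inc=0.038981, refl=0.038981·1.000000=0.0390; V=0.181406+0.038981+0.038981=0.2594
k=6 src: inc=0.038981, refl=0.038981·0.904762=0.0353; V=0.220387+0.038981+0.035268=0.2946
k=7 load: inc=0.035268, refl=0.035268·1.000000=0.0353; V=0.259367+0.035268+0.035268=0.3299
k=8 src: inc=0.035268, refl=0.035268·0.904762=0.0319; V=0.294635+0.035268+0.031909=0.3618
k=9 load: inc=0.031909, refl=0.031909·1.000000=0.0319; V=0.329904+0.031909+0.031909=0.3937

0 0 source 0.0476
1 2 load 0.0952
2 4 source 0.1383
3 6 load 0.1814
4 8 source 0.2204
5 10 load 0.2594
6 12 source 0.2946
7 14 load 0.3299
8 16 source 0.3618
9 18 load 0.3937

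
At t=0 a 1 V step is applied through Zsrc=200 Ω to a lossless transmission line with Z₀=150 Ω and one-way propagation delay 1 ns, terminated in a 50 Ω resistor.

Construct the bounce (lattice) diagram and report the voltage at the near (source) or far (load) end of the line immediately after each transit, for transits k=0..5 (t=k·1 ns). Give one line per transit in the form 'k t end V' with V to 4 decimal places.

0 0 source 0.4286
1 1 load 0.2143
2 2 source 0.1837
3 3 load 0.1990
4 4 source 0.2012
5 5 load 0.2001

Γ_L=-0.500000, Γ_S=0.142857; launch V₁=1·150/350=0.428571
k=0 src: V=0.4286
k=1 load: inc=0.428571, refl=0.428571·-0.500000=-0.2143; V=0.000000+0.428571+-0.214286=0.2143
k=2 src: inc=-0.214286, refl=-0.214286·0.142857=-0.0306; V=0.428571+-0.214286+-0.030612=0.1837
k=3 load: inc=-0.030612, refl=-0.030612·-0.500000=0.0153; V=0.214286+-0.030612+0.015306=0.1990
k=4 src: inc=0.015306, refl=0.015306·0.142857=0.0022; V=0.183673+0.015306+0.002187=0.2012
k=5 load: inc=0.002187, refl=0.002187·-0.500000=-0.0011; V=0.198980+0.002187+-0.001093=0.2001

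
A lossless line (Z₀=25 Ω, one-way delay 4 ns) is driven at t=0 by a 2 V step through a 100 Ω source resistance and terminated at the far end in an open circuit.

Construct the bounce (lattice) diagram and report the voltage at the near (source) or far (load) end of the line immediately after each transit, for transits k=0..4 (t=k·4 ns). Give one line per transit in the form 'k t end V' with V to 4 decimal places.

0 0 source 0.4000
1 4 load 0.8000
2 8 source 1.0400
3 12 load 1.2800
4 16 source 1.4240

Γ_L=1.000000, Γ_S=0.600000; launch V₁=2·25/125=0.400000
k=0 src: V=0.4000
k=1 load: inc=0.400000, refl=0.400000·1.000000=0.4000; V=0.000000+0.400000+0.400000=0.8000
k=2 src: inc=0.400000, refl=0.400000·0.600000=0.2400; V=0.400000+0.400000+0.240000=1.0400
k=3 load: inc=0.240000, refl=0.240000·1.000000=0.2400; V=0.800000+0.240000+0.240000=1.2800
k=4 src: inc=0.240000, refl=0.240000·0.600000=0.1440; V=1.040000+0.240000+0.144000=1.4240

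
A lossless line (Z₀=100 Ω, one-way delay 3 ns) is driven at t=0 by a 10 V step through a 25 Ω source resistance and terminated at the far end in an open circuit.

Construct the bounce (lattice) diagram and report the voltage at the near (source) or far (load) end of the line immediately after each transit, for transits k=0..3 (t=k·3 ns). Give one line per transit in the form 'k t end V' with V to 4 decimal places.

Γ_L=1.000000, Γ_S=-0.600000; launch V₁=10·100/125=8.000000
k=0 src: V=8.0000
k=1 load: inc=8.000000, refl=8.000000·1.000000=8.0000; V=0.000000+8.000000+8.000000=16.0000
k=2 src: inc=8.000000, refl=8.000000·-0.600000=-4.8000; V=8.000000+8.000000+-4.800000=11.2000
k=3 load: inc=-4.800000, refl=-4.800000·1.000000=-4.8000; V=16.000000+-4.800000+-4.800000=6.4000

0 0 source 8.0000
1 3 load 16.0000
2 6 source 11.2000
3 9 load 6.4000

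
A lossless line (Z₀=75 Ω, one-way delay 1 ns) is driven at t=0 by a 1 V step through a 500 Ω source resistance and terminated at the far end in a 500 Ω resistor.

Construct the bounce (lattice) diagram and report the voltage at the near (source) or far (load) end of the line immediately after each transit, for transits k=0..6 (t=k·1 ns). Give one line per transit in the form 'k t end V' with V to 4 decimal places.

Γ_L=0.739130, Γ_S=0.739130; launch V₁=1·75/575=0.130435
k=0 src: V=0.1304
k=1 load: inc=0.130435, refl=0.130435·0.739130=0.0964; V=0.000000+0.130435+0.096408=0.2268
k=2 src: inc=0.096408, refl=0.096408·0.739130=0.0713; V=0.130435+0.096408+0.071258=0.2981
k=3 load: inc=0.071258, refl=0.071258·0.739130=0.0527; V=0.226843+0.071258+0.052669=0.3508
k=4 src: inc=0.052669, refl=0.052669·0.739130=0.0389; V=0.298101+0.052669+0.038929=0.3897
k=5 load: inc=0.038929, refl=0.038929·0.739130=0.0288; V=0.350771+0.038929+0.028774=0.4185
k=6 src: inc=0.028774, refl=0.028774·0.739130=0.0213; V=0.389700+0.028774+0.021268=0.4397

0 0 source 0.1304
1 1 load 0.2268
2 2 source 0.2981
3 3 load 0.3508
4 4 source 0.3897
5 5 load 0.4185
6 6 source 0.4397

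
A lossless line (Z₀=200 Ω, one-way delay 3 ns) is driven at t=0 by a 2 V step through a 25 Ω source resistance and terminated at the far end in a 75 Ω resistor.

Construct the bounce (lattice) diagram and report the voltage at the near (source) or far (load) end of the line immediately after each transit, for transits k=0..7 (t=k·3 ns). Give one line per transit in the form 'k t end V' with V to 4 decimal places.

Γ_L=-0.454545, Γ_S=-0.777778; launch V₁=2·200/225=1.777778
k=0 src: V=1.7778
k=1 load: inc=1.777778, refl=1.777778·-0.454545=-0.8081; V=0.000000+1.777778+-0.808081=0.9697
k=2 src: inc=-0.808081, refl=-0.808081·-0.777778=0.6285; V=1.777778+-0.808081+0.628507=1.5982
k=3 load: inc=0.628507, refl=0.628507·-0.454545=-0.2857; V=0.969697+0.628507+-0.285685=1.3125
k=4 src: inc=-0.285685, refl=-0.285685·-0.777778=0.2222; V=1.598204+-0.285685+0.222200=1.5347
k=5 load: inc=0.222200, refl=0.222200·-0.454545=-0.1010; V=1.312519+0.222200+-0.101000=1.4337
k=6 src: inc=-0.101000, refl=-0.101000·-0.777778=0.0786; V=1.534719+-0.101000+0.078555=1.5123
k=7 load: inc=0.078555, refl=0.078555·-0.454545=-0.0357; V=1.433719+0.078555+-0.035707=1.4766

0 0 source 1.7778
1 3 load 0.9697
2 6 source 1.5982
3 9 load 1.3125
4 12 source 1.5347
5 15 load 1.4337
6 18 source 1.5123
7 21 load 1.4766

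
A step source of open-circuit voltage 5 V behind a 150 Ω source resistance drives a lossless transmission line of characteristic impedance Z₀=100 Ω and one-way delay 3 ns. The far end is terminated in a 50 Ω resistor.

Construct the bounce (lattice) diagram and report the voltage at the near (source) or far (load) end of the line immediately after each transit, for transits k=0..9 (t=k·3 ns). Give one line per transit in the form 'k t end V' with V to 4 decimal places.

Γ_L=-0.333333, Γ_S=0.200000; launch V₁=5·100/250=2.000000
k=0 src: V=2.0000
k=1 load: inc=2.000000, refl=2.000000·-0.333333=-0.6667; V=0.000000+2.000000+-0.666667=1.3333
k=2 src: inc=-0.666667, refl=-0.666667·0.200000=-0.1333; V=2.000000+-0.666667+-0.133333=1.2000
k=3 load: inc=-0.133333, refl=-0.133333·-0.333333=0.0444; V=1.333333+-0.133333+0.044444=1.2444
k=4 src: inc=0.044444, refl=0.044444·0.200000=0.0089; V=1.200000+0.044444+0.008889=1.2533
k=5 load: inc=0.008889, refl=0.008889·-0.333333=-0.0030; V=1.244444+0.008889+-0.002963=1.2504
k=6 src: inc=-0.002963, refl=-0.002963·0.200000=-0.0006; V=1.253333+-0.002963+-0.000593=1.2498
k=7 load: inc=-0.000593, refl=-0.000593·-0.333333=0.0002; V=1.250370+-0.000593+0.000198=1.2500
k=8 src: inc=0.000198, refl=0.000198·0.200000=0.0000; V=1.249778+0.000198+0.000040=1.2500
k=9 load: inc=0.000040, refl=0.000040·-0.333333=-0.0000; V=1.249975+0.000040+-0.000013=1.2500

0 0 source 2.0000
1 3 load 1.3333
2 6 source 1.2000
3 9 load 1.2444
4 12 source 1.2533
5 15 load 1.2504
6 18 source 1.2498
7 21 load 1.2500
8 24 source 1.2500
9 27 load 1.2500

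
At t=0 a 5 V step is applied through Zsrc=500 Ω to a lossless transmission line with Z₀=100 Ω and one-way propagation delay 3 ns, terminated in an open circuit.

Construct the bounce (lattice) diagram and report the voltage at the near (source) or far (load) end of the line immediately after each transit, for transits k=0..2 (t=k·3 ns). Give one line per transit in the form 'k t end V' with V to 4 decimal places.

Γ_L=1.000000, Γ_S=0.666667; launch V₁=5·100/600=0.833333
k=0 src: V=0.8333
k=1 load: inc=0.833333, refl=0.833333·1.000000=0.8333; V=0.000000+0.833333+0.833333=1.6667
k=2 src: inc=0.833333, refl=0.833333·0.666667=0.5556; V=0.833333+0.833333+0.555556=2.2222

0 0 source 0.8333
1 3 load 1.6667
2 6 source 2.2222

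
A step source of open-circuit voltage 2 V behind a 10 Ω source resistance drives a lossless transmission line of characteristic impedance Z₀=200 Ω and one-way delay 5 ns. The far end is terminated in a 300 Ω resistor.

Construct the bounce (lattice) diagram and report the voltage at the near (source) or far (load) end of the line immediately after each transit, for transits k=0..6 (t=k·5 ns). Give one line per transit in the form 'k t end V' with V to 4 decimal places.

Γ_L=0.200000, Γ_S=-0.904762; launch V₁=2·200/210=1.904762
k=0 src: V=1.9048
k=1 load: inc=1.904762, refl=1.904762·0.200000=0.3810; V=0.000000+1.904762+0.380952=2.2857
k=2 src: inc=0.380952, refl=0.380952·-0.904762=-0.3447; V=1.904762+0.380952+-0.344671=1.9410
k=3 load: inc=-0.344671, refl=-0.344671·0.200000=-0.0689; V=2.285714+-0.344671+-0.068934=1.8721
k=4 src: inc=-0.068934, refl=-0.068934·-0.904762=0.0624; V=1.941043+-0.068934+0.062369=1.9345
k=5 load: inc=0.062369, refl=0.062369·0.200000=0.0125; V=1.872109+0.062369+0.012474=1.9470
k=6 src: inc=0.012474, refl=0.012474·-0.904762=-0.0113; V=1.934478+0.012474+-0.011286=1.9357

0 0 source 1.9048
1 5 load 2.2857
2 10 source 1.9410
3 15 load 1.8721
4 20 source 1.9345
5 25 load 1.9470
6 30 source 1.9357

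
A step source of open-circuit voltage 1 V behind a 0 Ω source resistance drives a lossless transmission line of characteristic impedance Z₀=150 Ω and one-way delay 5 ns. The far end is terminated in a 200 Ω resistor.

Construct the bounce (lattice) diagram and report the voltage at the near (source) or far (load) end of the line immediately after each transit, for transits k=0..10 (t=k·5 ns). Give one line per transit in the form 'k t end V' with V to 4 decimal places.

Γ_L=0.142857, Γ_S=-1.000000; launch V₁=1·150/150=1.000000
k=0 src: V=1.0000
k=1 load: inc=1.000000, refl=1.000000·0.142857=0.1429; V=0.000000+1.000000+0.142857=1.1429
k=2 src: inc=0.142857, refl=0.142857·-1.000000=-0.1429; V=1.000000+0.142857+-0.142857=1.0000
k=3 load: inc=-0.142857, refl=-0.142857·0.142857=-0.0204; V=1.142857+-0.142857+-0.020408=0.9796
k=4 src: inc=-0.020408, refl=-0.020408·-1.000000=0.0204; V=1.000000+-0.020408+0.020408=1.0000
k=5 load: inc=0.020408, refl=0.020408·0.142857=0.0029; V=0.979592+0.020408+0.002915=1.0029
k=6 src: inc=0.002915, refl=0.002915·-1.000000=-0.0029; V=1.000000+0.002915+-0.002915=1.0000
k=7 load: inc=-0.002915, refl=-0.002915·0.142857=-0.0004; V=1.002915+-0.002915+-0.000416=0.9996
k=8 src: inc=-0.000416, refl=-0.000416·-1.000000=0.0004; V=1.000000+-0.000416+0.000416=1.0000
k=9 load: inc=0.000416, refl=0.000416·0.142857=0.0001; V=0.999584+0.000416+0.000059=1.0001
k=10 src: inc=0.000059, refl=0.000059·-1.000000=-0.0001; V=1.000000+0.000059+-0.000059=1.0000

0 0 source 1.0000
1 5 load 1.1429
2 10 source 1.0000
3 15 load 0.9796
4 20 source 1.0000
5 25 load 1.0029
6 30 source 1.0000
7 35 load 0.9996
8 40 source 1.0000
9 45 load 1.0001
10 50 source 1.0000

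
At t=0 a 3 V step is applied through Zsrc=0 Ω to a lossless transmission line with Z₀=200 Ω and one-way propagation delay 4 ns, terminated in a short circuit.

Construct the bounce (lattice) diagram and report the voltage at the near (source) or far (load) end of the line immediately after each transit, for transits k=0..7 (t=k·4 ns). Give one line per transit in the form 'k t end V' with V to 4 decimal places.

Γ_L=-1.000000, Γ_S=-1.000000; launch V₁=3·200/200=3.000000
k=0 src: V=3.0000
k=1 load: inc=3.000000, refl=3.000000·-1.000000=-3.0000; V=0.000000+3.000000+-3.000000=0.0000
k=2 src: inc=-3.000000, refl=-3.000000·-1.000000=3.0000; V=3.000000+-3.000000+3.000000=3.0000
k=3 load: inc=3.000000, refl=3.000000·-1.000000=-3.0000; V=0.000000+3.000000+-3.000000=0.0000
k=4 src: inc=-3.000000, refl=-3.000000·-1.000000=3.0000; V=3.000000+-3.000000+3.000000=3.0000
k=5 load: inc=3.000000, refl=3.000000·-1.000000=-3.0000; V=0.000000+3.000000+-3.000000=0.0000
k=6 src: inc=-3.000000, refl=-3.000000·-1.000000=3.0000; V=3.000000+-3.000000+3.000000=3.0000
k=7 load: inc=3.000000, refl=3.000000·-1.000000=-3.0000; V=0.000000+3.000000+-3.000000=0.0000

0 0 source 3.0000
1 4 load 0.0000
2 8 source 3.0000
3 12 load 0.0000
4 16 source 3.0000
5 20 load 0.0000
6 24 source 3.0000
7 28 load 0.0000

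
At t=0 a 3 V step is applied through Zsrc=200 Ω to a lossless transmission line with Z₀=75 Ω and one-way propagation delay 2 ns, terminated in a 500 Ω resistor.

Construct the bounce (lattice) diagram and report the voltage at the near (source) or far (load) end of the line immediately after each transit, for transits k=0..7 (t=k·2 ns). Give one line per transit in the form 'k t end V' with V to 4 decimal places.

0 0 source 0.8182
1 2 load 1.4229
2 4 source 1.6978
3 6 load 1.9010
4 8 source 1.9933
5 10 load 2.0616
6 12 source 2.0926
7 14 load 2.1156

Γ_L=0.739130, Γ_S=0.454545; launch V₁=3·75/275=0.818182
k=0 src: V=0.8182
k=1 load: inc=0.818182, refl=0.818182·0.739130=0.6047; V=0.000000+0.818182+0.604743=1.4229
k=2 src: inc=0.604743, refl=0.604743·0.454545=0.2749; V=0.818182+0.604743+0.274883=1.6978
k=3 load: inc=0.274883, refl=0.274883·0.739130=0.2032; V=1.422925+0.274883+0.203175=1.9010
k=4 src: inc=0.203175, refl=0.203175·0.454545=0.0924; V=1.697808+0.203175+0.092352=1.9933
k=5 load: inc=0.092352, refl=0.092352·0.739130=0.0683; V=1.900983+0.092352+0.068260=2.0616
k=6 src: inc=0.068260, refl=0.068260·0.454545=0.0310; V=1.993335+0.068260+0.031027=2.0926
k=7 load: inc=0.031027, refl=0.031027·0.739130=0.0229; V=2.061595+0.031027+0.022933=2.1156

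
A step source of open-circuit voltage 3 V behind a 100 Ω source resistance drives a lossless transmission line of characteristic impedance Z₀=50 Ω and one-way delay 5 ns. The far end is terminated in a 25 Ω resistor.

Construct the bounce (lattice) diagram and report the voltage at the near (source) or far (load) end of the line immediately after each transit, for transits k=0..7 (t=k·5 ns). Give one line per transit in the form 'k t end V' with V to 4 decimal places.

Γ_L=-0.333333, Γ_S=0.333333; launch V₁=3·50/150=1.000000
k=0 src: V=1.0000
k=1 load: inc=1.000000, refl=1.000000·-0.333333=-0.3333; V=0.000000+1.000000+-0.333333=0.6667
k=2 src: inc=-0.333333, refl=-0.333333·0.333333=-0.1111; V=1.000000+-0.333333+-0.111111=0.5556
k=3 load: inc=-0.111111, refl=-0.111111·-0.333333=0.0370; V=0.666667+-0.111111+0.037037=0.5926
k=4 src: inc=0.037037, refl=0.037037·0.333333=0.0123; V=0.555556+0.037037+0.012346=0.6049
k=5 load: inc=0.012346, refl=0.012346·-0.333333=-0.0041; V=0.592593+0.012346+-0.004115=0.6008
k=6 src: inc=-0.004115, refl=-0.004115·0.333333=-0.0014; V=0.604938+-0.004115+-0.001372=0.5995
k=7 load: inc=-0.001372, refl=-0.001372·-0.333333=0.0005; V=0.600823+-0.001372+0.000457=0.5999

0 0 source 1.0000
1 5 load 0.6667
2 10 source 0.5556
3 15 load 0.5926
4 20 source 0.6049
5 25 load 0.6008
6 30 source 0.5995
7 35 load 0.5999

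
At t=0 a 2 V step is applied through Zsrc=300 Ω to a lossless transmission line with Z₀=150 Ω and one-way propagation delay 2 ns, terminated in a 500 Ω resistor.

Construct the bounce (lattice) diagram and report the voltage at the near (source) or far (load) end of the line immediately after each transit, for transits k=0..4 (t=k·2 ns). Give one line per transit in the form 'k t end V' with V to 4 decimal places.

0 0 source 0.6667
1 2 load 1.0256
2 4 source 1.1453
3 6 load 1.2097
4 8 source 1.2312

Γ_L=0.538462, Γ_S=0.333333; launch V₁=2·150/450=0.666667
k=0 src: V=0.6667
k=1 load: inc=0.666667, refl=0.666667·0.538462=0.3590; V=0.000000+0.666667+0.358974=1.0256
k=2 src: inc=0.358974, refl=0.358974·0.333333=0.1197; V=0.666667+0.358974+0.119658=1.1453
k=3 load: inc=0.119658, refl=0.119658·0.538462=0.0644; V=1.025641+0.119658+0.064431=1.2097
k=4 src: inc=0.064431, refl=0.064431·0.333333=0.0215; V=1.145299+0.064431+0.021477=1.2312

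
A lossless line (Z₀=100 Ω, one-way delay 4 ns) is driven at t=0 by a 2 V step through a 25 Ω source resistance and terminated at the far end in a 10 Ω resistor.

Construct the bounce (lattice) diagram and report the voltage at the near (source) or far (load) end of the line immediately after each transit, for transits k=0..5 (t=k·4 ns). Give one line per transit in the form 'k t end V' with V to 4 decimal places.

0 0 source 1.6000
1 4 load 0.2909
2 8 source 1.0764
3 12 load 0.4337
4 16 source 0.8193
5 20 load 0.5038

Γ_L=-0.818182, Γ_S=-0.600000; launch V₁=2·100/125=1.600000
k=0 src: V=1.6000
k=1 load: inc=1.600000, refl=1.600000·-0.818182=-1.3091; V=0.000000+1.600000+-1.309091=0.2909
k=2 src: inc=-1.309091, refl=-1.309091·-0.600000=0.7855; V=1.600000+-1.309091+0.785455=1.0764
k=3 load: inc=0.785455, refl=0.785455·-0.818182=-0.6426; V=0.290909+0.785455+-0.642645=0.4337
k=4 src: inc=-0.642645, refl=-0.642645·-0.600000=0.3856; V=1.076364+-0.642645+0.385587=0.8193
k=5 load: inc=0.385587, refl=0.385587·-0.818182=-0.3155; V=0.433719+0.385587+-0.315480=0.5038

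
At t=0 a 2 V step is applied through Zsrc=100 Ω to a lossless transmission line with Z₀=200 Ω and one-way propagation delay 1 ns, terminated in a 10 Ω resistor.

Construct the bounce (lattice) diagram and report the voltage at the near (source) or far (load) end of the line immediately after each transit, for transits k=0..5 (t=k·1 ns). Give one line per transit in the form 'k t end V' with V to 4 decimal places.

Γ_L=-0.904762, Γ_S=-0.333333; launch V₁=2·200/300=1.333333
k=0 src: V=1.3333
k=1 load: inc=1.333333, refl=1.333333·-0.904762=-1.2063; V=0.000000+1.333333+-1.206349=0.1270
k=2 src: inc=-1.206349, refl=-1.206349·-0.333333=0.4021; V=1.333333+-1.206349+0.402116=0.5291
k=3 load: inc=0.402116, refl=0.402116·-0.904762=-0.3638; V=0.126984+0.402116+-0.363820=0.1653
k=4 src: inc=-0.363820, refl=-0.363820·-0.333333=0.1213; V=0.529101+-0.363820+0.121273=0.2866
k=5 load: inc=0.121273, refl=0.121273·-0.904762=-0.1097; V=0.165281+0.121273+-0.109723=0.1768

0 0 source 1.3333
1 1 load 0.1270
2 2 source 0.5291
3 3 load 0.1653
4 4 source 0.2866
5 5 load 0.1768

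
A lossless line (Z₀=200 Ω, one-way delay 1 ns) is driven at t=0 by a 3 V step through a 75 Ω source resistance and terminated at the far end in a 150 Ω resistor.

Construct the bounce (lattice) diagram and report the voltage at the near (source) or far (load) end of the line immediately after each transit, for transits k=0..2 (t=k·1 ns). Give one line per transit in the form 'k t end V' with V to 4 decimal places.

Γ_L=-0.142857, Γ_S=-0.454545; launch V₁=3·200/275=2.181818
k=0 src: V=2.1818
k=1 load: inc=2.181818, refl=2.181818·-0.142857=-0.3117; V=0.000000+2.181818+-0.311688=1.8701
k=2 src: inc=-0.311688, refl=-0.311688·-0.454545=0.1417; V=2.181818+-0.311688+0.141677=2.0118

0 0 source 2.1818
1 1 load 1.8701
2 2 source 2.0118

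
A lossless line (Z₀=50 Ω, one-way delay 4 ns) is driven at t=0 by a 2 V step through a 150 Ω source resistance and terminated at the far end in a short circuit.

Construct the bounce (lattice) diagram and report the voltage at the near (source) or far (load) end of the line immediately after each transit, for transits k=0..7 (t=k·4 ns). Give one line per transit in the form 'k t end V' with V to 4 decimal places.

Γ_L=-1.000000, Γ_S=0.500000; launch V₁=2·50/200=0.500000
k=0 src: V=0.5000
k=1 load: inc=0.500000, refl=0.500000·-1.000000=-0.5000; V=0.000000+0.500000+-0.500000=0.0000
k=2 src: inc=-0.500000, refl=-0.500000·0.500000=-0.2500; V=0.500000+-0.500000+-0.250000=-0.2500
k=3 load: inc=-0.250000, refl=-0.250000·-1.000000=0.2500; V=0.000000+-0.250000+0.250000=0.0000
k=4 src: inc=0.250000, refl=0.250000·0.500000=0.1250; V=-0.250000+0.250000+0.125000=0.1250
k=5 load: inc=0.125000, refl=0.125000·-1.000000=-0.1250; V=0.000000+0.125000+-0.125000=0.0000
k=6 src: inc=-0.125000, refl=-0.125000·0.500000=-0.0625; V=0.125000+-0.125000+-0.062500=-0.0625
k=7 load: inc=-0.062500, refl=-0.062500·-1.000000=0.0625; V=0.000000+-0.062500+0.062500=0.0000

0 0 source 0.5000
1 4 load 0.0000
2 8 source -0.2500
3 12 load 0.0000
4 16 source 0.1250
5 20 load 0.0000
6 24 source -0.0625
7 28 load 0.0000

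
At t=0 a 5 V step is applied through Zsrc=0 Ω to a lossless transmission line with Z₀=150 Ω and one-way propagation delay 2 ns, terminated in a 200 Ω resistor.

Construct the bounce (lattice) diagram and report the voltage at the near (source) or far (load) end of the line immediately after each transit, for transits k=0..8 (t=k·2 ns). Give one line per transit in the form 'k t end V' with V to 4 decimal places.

0 0 source 5.0000
1 2 load 5.7143
2 4 source 5.0000
3 6 load 4.8980
4 8 source 5.0000
5 10 load 5.0146
6 12 source 5.0000
7 14 load 4.9979
8 16 source 5.0000

Γ_L=0.142857, Γ_S=-1.000000; launch V₁=5·150/150=5.000000
k=0 src: V=5.0000
k=1 load: inc=5.000000, refl=5.000000·0.142857=0.7143; V=0.000000+5.000000+0.714286=5.7143
k=2 src: inc=0.714286, refl=0.714286·-1.000000=-0.7143; V=5.000000+0.714286+-0.714286=5.0000
k=3 load: inc=-0.714286, refl=-0.714286·0.142857=-0.1020; V=5.714286+-0.714286+-0.102041=4.8980
k=4 src: inc=-0.102041, refl=-0.102041·-1.000000=0.1020; V=5.000000+-0.102041+0.102041=5.0000
k=5 load: inc=0.102041, refl=0.102041·0.142857=0.0146; V=4.897959+0.102041+0.014577=5.0146
k=6 src: inc=0.014577, refl=0.014577·-1.000000=-0.0146; V=5.000000+0.014577+-0.014577=5.0000
k=7 load: inc=-0.014577, refl=-0.014577·0.142857=-0.0021; V=5.014577+-0.014577+-0.002082=4.9979
k=8 src: inc=-0.002082, refl=-0.002082·-1.000000=0.0021; V=5.000000+-0.002082+0.002082=5.0000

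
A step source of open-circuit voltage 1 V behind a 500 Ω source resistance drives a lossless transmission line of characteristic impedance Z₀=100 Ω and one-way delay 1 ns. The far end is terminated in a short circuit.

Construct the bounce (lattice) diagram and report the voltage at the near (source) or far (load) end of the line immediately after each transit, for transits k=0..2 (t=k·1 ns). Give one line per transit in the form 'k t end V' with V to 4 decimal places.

Γ_L=-1.000000, Γ_S=0.666667; launch V₁=1·100/600=0.166667
k=0 src: V=0.1667
k=1 load: inc=0.166667, refl=0.166667·-1.000000=-0.1667; V=0.000000+0.166667+-0.166667=0.0000
k=2 src: inc=-0.166667, refl=-0.166667·0.666667=-0.1111; V=0.166667+-0.166667+-0.111111=-0.1111

0 0 source 0.1667
1 1 load 0.0000
2 2 source -0.1111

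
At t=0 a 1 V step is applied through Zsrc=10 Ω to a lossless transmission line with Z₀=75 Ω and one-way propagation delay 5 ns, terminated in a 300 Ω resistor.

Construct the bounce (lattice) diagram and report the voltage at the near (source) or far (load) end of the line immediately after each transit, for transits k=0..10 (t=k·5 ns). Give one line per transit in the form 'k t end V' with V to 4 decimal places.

Γ_L=0.600000, Γ_S=-0.764706; launch V₁=1·75/85=0.882353
k=0 src: V=0.8824
k=1 load: inc=0.882353, refl=0.882353·0.600000=0.5294; V=0.000000+0.882353+0.529412=1.4118
k=2 src: inc=0.529412, refl=0.529412·-0.764706=-0.4048; V=0.882353+0.529412+-0.404844=1.0069
k=3 load: inc=-0.404844, refl=-0.404844·0.600000=-0.2429; V=1.411765+-0.404844+-0.242907=0.7640
k=4 src: inc=-0.242907, refl=-0.242907·-0.764706=0.1858; V=1.006920+-0.242907+0.185752=0.9498
k=5 load: inc=0.185752, refl=0.185752·0.600000=0.1115; V=0.764014+0.185752+0.111451=1.0612
k=6 src: inc=0.111451, refl=0.111451·-0.764706=-0.0852; V=0.949766+0.111451+-0.085227=0.9760
k=7 load: inc=-0.085227, refl=-0.085227·0.600000=-0.0511; V=1.061217+-0.085227+-0.051136=0.9249
k=8 src: inc=-0.051136, refl=-0.051136·-0.764706=0.0391; V=0.975990+-0.051136+0.039104=0.9640
k=9 load: inc=0.039104, refl=0.039104·0.600000=0.0235; V=0.924853+0.039104+0.023463=0.9874
k=10 src: inc=0.023463, refl=0.023463·-0.764706=-0.0179; V=0.963958+0.023463+-0.017942=0.9695

0 0 source 0.8824
1 5 load 1.4118
2 10 source 1.0069
3 15 load 0.7640
4 20 source 0.9498
5 25 load 1.0612
6 30 source 0.9760
7 35 load 0.9249
8 40 source 0.9640
9 45 load 0.9874
10 50 source 0.9695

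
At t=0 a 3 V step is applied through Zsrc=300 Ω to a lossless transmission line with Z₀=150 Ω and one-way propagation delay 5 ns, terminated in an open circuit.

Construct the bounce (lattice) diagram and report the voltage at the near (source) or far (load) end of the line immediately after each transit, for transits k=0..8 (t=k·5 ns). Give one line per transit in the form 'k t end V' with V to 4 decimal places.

Γ_L=1.000000, Γ_S=0.333333; launch V₁=3·150/450=1.000000
k=0 src: V=1.0000
k=1 load: inc=1.000000, refl=1.000000·1.000000=1.0000; V=0.000000+1.000000+1.000000=2.0000
k=2 src: inc=1.000000, refl=1.000000·0.333333=0.3333; V=1.000000+1.000000+0.333333=2.3333
k=3 load: inc=0.333333, refl=0.333333·1.000000=0.3333; V=2.000000+0.333333+0.333333=2.6667
k=4 src: inc=0.333333, refl=0.333333·0.333333=0.1111; V=2.333333+0.333333+0.111111=2.7778
k=5 load: inc=0.111111, refl=0.111111·1.000000=0.1111; V=2.666667+0.111111+0.111111=2.8889
k=6 src: inc=0.111111, refl=0.111111·0.333333=0.0370; V=2.777778+0.111111+0.037037=2.9259
k=7 load: inc=0.037037, refl=0.037037·1.000000=0.0370; V=2.888889+0.037037+0.037037=2.9630
k=8 src: inc=0.037037, refl=0.037037·0.333333=0.0123; V=2.925926+0.037037+0.012346=2.9753

0 0 source 1.0000
1 5 load 2.0000
2 10 source 2.3333
3 15 load 2.6667
4 20 source 2.7778
5 25 load 2.8889
6 30 source 2.9259
7 35 load 2.9630
8 40 source 2.9753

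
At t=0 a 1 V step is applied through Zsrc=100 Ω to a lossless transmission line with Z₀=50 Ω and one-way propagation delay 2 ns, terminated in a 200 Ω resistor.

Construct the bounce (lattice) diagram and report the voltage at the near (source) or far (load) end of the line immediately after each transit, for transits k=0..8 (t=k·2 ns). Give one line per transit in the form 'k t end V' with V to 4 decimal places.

0 0 source 0.3333
1 2 load 0.5333
2 4 source 0.6000
3 6 load 0.6400
4 8 source 0.6533
5 10 load 0.6613
6 12 source 0.6640
7 14 load 0.6656
8 16 source 0.6661

Γ_L=0.600000, Γ_S=0.333333; launch V₁=1·50/150=0.333333
k=0 src: V=0.3333
k=1 load: inc=0.333333, refl=0.333333·0.600000=0.2000; V=0.000000+0.333333+0.200000=0.5333
k=2 src: inc=0.200000, refl=0.200000·0.333333=0.0667; V=0.333333+0.200000+0.066667=0.6000
k=3 load: inc=0.066667, refl=0.066667·0.600000=0.0400; V=0.533333+0.066667+0.040000=0.6400
k=4 src: inc=0.040000, refl=0.040000·0.333333=0.0133; V=0.600000+0.040000+0.013333=0.6533
k=5 load: inc=0.013333, refl=0.013333·0.600000=0.0080; V=0.640000+0.013333+0.008000=0.6613
k=6 src: inc=0.008000, refl=0.008000·0.333333=0.0027; V=0.653333+0.008000+0.002667=0.6640
k=7 load: inc=0.002667, refl=0.002667·0.600000=0.0016; V=0.661333+0.002667+0.001600=0.6656
k=8 src: inc=0.001600, refl=0.001600·0.333333=0.0005; V=0.664000+0.001600+0.000533=0.6661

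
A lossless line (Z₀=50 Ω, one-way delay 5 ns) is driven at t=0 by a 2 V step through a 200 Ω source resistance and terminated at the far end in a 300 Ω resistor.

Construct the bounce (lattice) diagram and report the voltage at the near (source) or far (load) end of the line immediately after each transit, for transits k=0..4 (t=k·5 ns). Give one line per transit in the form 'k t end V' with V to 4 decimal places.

0 0 source 0.4000
1 5 load 0.6857
2 10 source 0.8571
3 15 load 0.9796
4 20 source 1.0531

Γ_L=0.714286, Γ_S=0.600000; launch V₁=2·50/250=0.400000
k=0 src: V=0.4000
k=1 load: inc=0.400000, refl=0.400000·0.714286=0.2857; V=0.000000+0.400000+0.285714=0.6857
k=2 src: inc=0.285714, refl=0.285714·0.600000=0.1714; V=0.400000+0.285714+0.171429=0.8571
k=3 load: inc=0.171429, refl=0.171429·0.714286=0.1224; V=0.685714+0.171429+0.122449=0.9796
k=4 src: inc=0.122449, refl=0.122449·0.600000=0.0735; V=0.857143+0.122449+0.073469=1.0531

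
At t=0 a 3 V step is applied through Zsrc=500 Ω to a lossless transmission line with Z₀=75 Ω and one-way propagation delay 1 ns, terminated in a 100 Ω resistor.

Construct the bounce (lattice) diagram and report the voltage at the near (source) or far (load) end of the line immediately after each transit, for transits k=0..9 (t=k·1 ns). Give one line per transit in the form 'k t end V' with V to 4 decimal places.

0 0 source 0.3913
1 1 load 0.4472
2 2 source 0.4885
3 3 load 0.4944
4 4 source 0.4988
5 5 load 0.4994
6 6 source 0.4999
7 7 load 0.4999
8 8 source 0.5000
9 9 load 0.5000

Γ_L=0.142857, Γ_S=0.739130; launch V₁=3·75/575=0.391304
k=0 src: V=0.3913
k=1 load: inc=0.391304, refl=0.391304·0.142857=0.0559; V=0.000000+0.391304+0.055901=0.4472
k=2 src: inc=0.055901, refl=0.055901·0.739130=0.0413; V=0.391304+0.055901+0.041318=0.4885
k=3 load: inc=0.041318, refl=0.041318·0.142857=0.0059; V=0.447205+0.041318+0.005903=0.4944
k=4 src: inc=0.005903, refl=0.005903·0.739130=0.0044; V=0.488523+0.005903+0.004363=0.4988
k=5 load: inc=0.004363, refl=0.004363·0.142857=0.0006; V=0.494425+0.004363+0.000623=0.4994
k=6 src: inc=0.000623, refl=0.000623·0.739130=0.0005; V=0.498788+0.000623+0.000461=0.4999
k=7 load: inc=0.000461, refl=0.000461·0.142857=0.0001; V=0.499411+0.000461+0.000066=0.4999
k=8 src: inc=0.000066, refl=0.000066·0.739130=0.0000; V=0.499872+0.000066+0.000049=0.5000
k=9 load: inc=0.000049, refl=0.000049·0.142857=0.0000; V=0.499938+0.000049+0.000007=0.5000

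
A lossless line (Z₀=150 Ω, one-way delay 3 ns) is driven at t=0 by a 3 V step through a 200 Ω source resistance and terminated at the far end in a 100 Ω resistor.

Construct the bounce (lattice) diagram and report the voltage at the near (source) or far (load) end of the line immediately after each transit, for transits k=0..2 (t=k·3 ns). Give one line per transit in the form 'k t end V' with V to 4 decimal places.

0 0 source 1.2857
1 3 load 1.0286
2 6 source 0.9918

Γ_L=-0.200000, Γ_S=0.142857; launch V₁=3·150/350=1.285714
k=0 src: V=1.2857
k=1 load: inc=1.285714, refl=1.285714·-0.200000=-0.2571; V=0.000000+1.285714+-0.257143=1.0286
k=2 src: inc=-0.257143, refl=-0.257143·0.142857=-0.0367; V=1.285714+-0.257143+-0.036735=0.9918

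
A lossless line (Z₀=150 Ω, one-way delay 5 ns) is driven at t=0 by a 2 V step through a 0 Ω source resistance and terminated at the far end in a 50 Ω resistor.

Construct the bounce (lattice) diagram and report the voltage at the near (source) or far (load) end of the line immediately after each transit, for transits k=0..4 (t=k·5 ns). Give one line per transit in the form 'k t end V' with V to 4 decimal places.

0 0 source 2.0000
1 5 load 1.0000
2 10 source 2.0000
3 15 load 1.5000
4 20 source 2.0000

Γ_L=-0.500000, Γ_S=-1.000000; launch V₁=2·150/150=2.000000
k=0 src: V=2.0000
k=1 load: inc=2.000000, refl=2.000000·-0.500000=-1.0000; V=0.000000+2.000000+-1.000000=1.0000
k=2 src: inc=-1.000000, refl=-1.000000·-1.000000=1.0000; V=2.000000+-1.000000+1.000000=2.0000
k=3 load: inc=1.000000, refl=1.000000·-0.500000=-0.5000; V=1.000000+1.000000+-0.500000=1.5000
k=4 src: inc=-0.500000, refl=-0.500000·-1.000000=0.5000; V=2.000000+-0.500000+0.500000=2.0000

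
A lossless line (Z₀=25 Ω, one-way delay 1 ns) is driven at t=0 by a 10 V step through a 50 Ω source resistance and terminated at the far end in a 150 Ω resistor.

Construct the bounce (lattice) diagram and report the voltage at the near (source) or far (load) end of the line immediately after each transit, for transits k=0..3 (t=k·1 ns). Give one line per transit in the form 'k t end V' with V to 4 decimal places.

Γ_L=0.714286, Γ_S=0.333333; launch V₁=10·25/75=3.333333
k=0 src: V=3.3333
k=1 load: inc=3.333333, refl=3.333333·0.714286=2.3810; V=0.000000+3.333333+2.380952=5.7143
k=2 src: inc=2.380952, refl=2.380952·0.333333=0.7937; V=3.333333+2.380952+0.793651=6.5079
k=3 load: inc=0.793651, refl=0.793651·0.714286=0.5669; V=5.714286+0.793651+0.566893=7.0748

0 0 source 3.3333
1 1 load 5.7143
2 2 source 6.5079
3 3 load 7.0748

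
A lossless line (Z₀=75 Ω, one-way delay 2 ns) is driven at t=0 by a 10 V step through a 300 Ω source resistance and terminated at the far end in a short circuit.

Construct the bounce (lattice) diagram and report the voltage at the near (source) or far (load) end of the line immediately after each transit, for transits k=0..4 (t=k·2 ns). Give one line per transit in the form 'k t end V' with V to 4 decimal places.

0 0 source 2.0000
1 2 load 0.0000
2 4 source -1.2000
3 6 load 0.0000
4 8 source 0.7200

Γ_L=-1.000000, Γ_S=0.600000; launch V₁=10·75/375=2.000000
k=0 src: V=2.0000
k=1 load: inc=2.000000, refl=2.000000·-1.000000=-2.0000; V=0.000000+2.000000+-2.000000=0.0000
k=2 src: inc=-2.000000, refl=-2.000000·0.600000=-1.2000; V=2.000000+-2.000000+-1.200000=-1.2000
k=3 load: inc=-1.200000, refl=-1.200000·-1.000000=1.2000; V=0.000000+-1.200000+1.200000=0.0000
k=4 src: inc=1.200000, refl=1.200000·0.600000=0.7200; V=-1.200000+1.200000+0.720000=0.7200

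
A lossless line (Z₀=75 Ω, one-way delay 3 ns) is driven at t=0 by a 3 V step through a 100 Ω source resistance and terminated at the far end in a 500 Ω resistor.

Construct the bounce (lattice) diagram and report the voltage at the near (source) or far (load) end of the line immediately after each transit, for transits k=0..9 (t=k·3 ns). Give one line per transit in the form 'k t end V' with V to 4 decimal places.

Γ_L=0.739130, Γ_S=0.142857; launch V₁=3·75/175=1.285714
k=0 src: V=1.2857
k=1 load: inc=1.285714, refl=1.285714·0.739130=0.9503; V=0.000000+1.285714+0.950311=2.2360
k=2 src: inc=0.950311, refl=0.950311·0.142857=0.1358; V=1.285714+0.950311+0.135759=2.3718
k=3 load: inc=0.135759, refl=0.135759·0.739130=0.1003; V=2.236025+0.135759+0.100343=2.4721
k=4 src: inc=0.100343, refl=0.100343·0.142857=0.0143; V=2.371783+0.100343+0.014335=2.4865
k=5 load: inc=0.014335, refl=0.014335·0.739130=0.0106; V=2.472127+0.014335+0.010595=2.4971
k=6 src: inc=0.010595, refl=0.010595·0.142857=0.0015; V=2.486462+0.010595+0.001514=2.4986
k=7 load: inc=0.001514, refl=0.001514·0.739130=0.0011; V=2.497057+0.001514+0.001119=2.4997
k=8 src: inc=0.001119, refl=0.001119·0.142857=0.0002; V=2.498570+0.001119+0.000160=2.4998
k=9 load: inc=0.000160, refl=0.000160·0.739130=0.0001; V=2.499689+0.000160+0.000118=2.5000

0 0 source 1.2857
1 3 load 2.2360
2 6 source 2.3718
3 9 load 2.4721
4 12 source 2.4865
5 15 load 2.4971
6 18 source 2.4986
7 21 load 2.4997
8 24 source 2.4998
9 27 load 2.5000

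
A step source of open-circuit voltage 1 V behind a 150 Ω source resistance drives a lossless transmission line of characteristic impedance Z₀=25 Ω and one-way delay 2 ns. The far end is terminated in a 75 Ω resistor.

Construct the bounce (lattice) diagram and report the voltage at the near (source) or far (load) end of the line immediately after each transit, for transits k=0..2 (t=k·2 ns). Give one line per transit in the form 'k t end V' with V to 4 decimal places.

0 0 source 0.1429
1 2 load 0.2143
2 4 source 0.2653

Γ_L=0.500000, Γ_S=0.714286; launch V₁=1·25/175=0.142857
k=0 src: V=0.1429
k=1 load: inc=0.142857, refl=0.142857·0.500000=0.0714; V=0.000000+0.142857+0.071429=0.2143
k=2 src: inc=0.071429, refl=0.071429·0.714286=0.0510; V=0.142857+0.071429+0.051020=0.2653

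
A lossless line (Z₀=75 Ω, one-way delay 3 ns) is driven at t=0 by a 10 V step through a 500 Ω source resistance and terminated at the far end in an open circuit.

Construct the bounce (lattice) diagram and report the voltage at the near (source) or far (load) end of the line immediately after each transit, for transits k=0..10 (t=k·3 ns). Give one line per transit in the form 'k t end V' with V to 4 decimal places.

0 0 source 1.3043
1 3 load 2.6087
2 6 source 3.5728
3 9 load 4.5369
4 12 source 5.2494
5 15 load 5.9620
6 18 source 6.4887
7 21 load 7.0154
8 24 source 7.4047
9 27 load 7.7940
10 30 source 8.0817

Γ_L=1.000000, Γ_S=0.739130; launch V₁=10·75/575=1.304348
k=0 src: V=1.3043
k=1 load: inc=1.304348, refl=1.304348·1.000000=1.3043; V=0.000000+1.304348+1.304348=2.6087
k=2 src: inc=1.304348, refl=1.304348·0.739130=0.9641; V=1.304348+1.304348+0.964083=3.5728
k=3 load: inc=0.964083, refl=0.964083·1.000000=0.9641; V=2.608696+0.964083+0.964083=4.5369
k=4 src: inc=0.964083, refl=0.964083·0.739130=0.7126; V=3.572779+0.964083+0.712583=5.2494
k=5 load: inc=0.712583, refl=0.712583·1.000000=0.7126; V=4.536862+0.712583+0.712583=5.9620
k=6 src: inc=0.712583, refl=0.712583·0.739130=0.5267; V=5.249445+0.712583+0.526692=6.4887
k=7 load: inc=0.526692, refl=0.526692·1.000000=0.5267; V=5.962028+0.526692+0.526692=7.0154
k=8 src: inc=0.526692, refl=0.526692·0.739130=0.3893; V=6.488720+0.526692+0.389294=7.4047
k=9 load: inc=0.389294, refl=0.389294·1.000000=0.3893; V=7.015412+0.389294+0.389294=7.7940
k=10 src: inc=0.389294, refl=0.389294·0.739130=0.2877; V=7.404706+0.389294+0.287739=8.0817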